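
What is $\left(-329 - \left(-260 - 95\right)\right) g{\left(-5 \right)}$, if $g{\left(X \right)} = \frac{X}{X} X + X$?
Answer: $-260$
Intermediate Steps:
$g{\left(X \right)} = 2 X$ ($g{\left(X \right)} = 1 X + X = X + X = 2 X$)
$\left(-329 - \left(-260 - 95\right)\right) g{\left(-5 \right)} = \left(-329 - \left(-260 - 95\right)\right) 2 \left(-5\right) = \left(-329 - -355\right) \left(-10\right) = \left(-329 + 355\right) \left(-10\right) = 26 \left(-10\right) = -260$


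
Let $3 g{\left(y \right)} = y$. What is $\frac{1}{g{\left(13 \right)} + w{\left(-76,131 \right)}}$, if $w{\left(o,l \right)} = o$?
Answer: $- \frac{3}{215} \approx -0.013953$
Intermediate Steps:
$g{\left(y \right)} = \frac{y}{3}$
$\frac{1}{g{\left(13 \right)} + w{\left(-76,131 \right)}} = \frac{1}{\frac{1}{3} \cdot 13 - 76} = \frac{1}{\frac{13}{3} - 76} = \frac{1}{- \frac{215}{3}} = - \frac{3}{215}$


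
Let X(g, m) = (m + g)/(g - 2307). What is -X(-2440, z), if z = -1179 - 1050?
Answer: -4669/4747 ≈ -0.98357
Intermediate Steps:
z = -2229
X(g, m) = (g + m)/(-2307 + g)
-X(-2440, z) = -(-2440 - 2229)/(-2307 - 2440) = -(-4669)/(-4747) = -(-1)*(-4669)/4747 = -1*4669/4747 = -4669/4747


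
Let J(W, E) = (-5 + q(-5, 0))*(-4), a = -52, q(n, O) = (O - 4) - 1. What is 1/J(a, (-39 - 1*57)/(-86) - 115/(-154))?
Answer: 1/40 ≈ 0.025000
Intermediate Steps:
q(n, O) = -5 + O (q(n, O) = (-4 + O) - 1 = -5 + O)
J(W, E) = 40 (J(W, E) = (-5 + (-5 + 0))*(-4) = (-5 - 5)*(-4) = -10*(-4) = 40)
1/J(a, (-39 - 1*57)/(-86) - 115/(-154)) = 1/40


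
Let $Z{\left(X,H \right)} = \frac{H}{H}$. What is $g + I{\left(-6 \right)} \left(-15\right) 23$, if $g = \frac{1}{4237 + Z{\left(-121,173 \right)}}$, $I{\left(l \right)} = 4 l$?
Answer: $\frac{35090641}{4238} \approx 8280.0$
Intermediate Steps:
$Z{\left(X,H \right)} = 1$
$g = \frac{1}{4238}$ ($g = \frac{1}{4237 + 1} = \frac{1}{4238} \approx 0.00023596$)
$g + I{\left(-6 \right)} \left(-15\right) 23 = \frac{1}{4238} + 4 \left(-6\right) \left(-15\right) 23 = \frac{1}{4238} + \left(-24\right) \left(-15\right) 23 = \frac{1}{4238} + 360 \cdot 23 = \frac{1}{4238} + 8280 = \frac{35090641}{4238}$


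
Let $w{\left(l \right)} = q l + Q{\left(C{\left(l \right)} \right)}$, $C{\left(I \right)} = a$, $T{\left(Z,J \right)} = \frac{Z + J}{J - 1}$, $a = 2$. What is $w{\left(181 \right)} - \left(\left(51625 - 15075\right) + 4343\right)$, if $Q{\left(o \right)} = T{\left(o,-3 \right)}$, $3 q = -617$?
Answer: $- \frac{937421}{12} \approx -78118.0$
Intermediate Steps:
$T{\left(Z,J \right)} = \frac{J + Z}{-1 + J}$
$q = - \frac{617}{3}$ ($q = \frac{1}{3} \left(-617\right) = - \frac{617}{3} \approx -205.67$)
$C{\left(I \right)} = 2$
$Q{\left(o \right)} = \frac{3}{4} - \frac{o}{4}$ ($Q{\left(o \right)} = \frac{-3 + o}{-1 - 3} = \frac{-3 + o}{-4} = - \frac{-3 + o}{4} = \frac{3}{4} - \frac{o}{4}$)
$w{\left(l \right)} = \frac{1}{4} - \frac{617 l}{3}$ ($w{\left(l \right)} = - \frac{617 l}{3} + \left(\frac{3}{4} - \frac{1}{2}\right) = - \frac{617 l}{3} + \frac{1}{4} = \frac{1}{4} - \frac{617 l}{3}$)
$w{\left(181 \right)} - \left(\left(51625 - 15075\right) + 4343\right) = \left(\frac{1}{4} - \frac{111677}{3}\right) - \left(\left(51625 - 15075\right) + 4343\right) = \left(\frac{1}{4} - \frac{111677}{3}\right) - \left(36550 + 4343\right) = - \frac{446705}{12} - 40893 = - \frac{937421}{12}$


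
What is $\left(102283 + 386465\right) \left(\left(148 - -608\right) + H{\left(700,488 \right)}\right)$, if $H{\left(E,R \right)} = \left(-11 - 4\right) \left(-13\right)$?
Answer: $464799348$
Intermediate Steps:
$H{\left(E,R \right)} = 195$ ($H{\left(E,R \right)} = \left(-15\right) \left(-13\right) = 195$)
$\left(102283 + 386465\right) \left(\left(148 - -608\right) + H{\left(700,488 \right)}\right) = \left(102283 + 386465\right) \left(\left(148 - -608\right) + 195\right) = 488748 \left(\left(148 + 608\right) + 195\right) = 488748 \left(756 + 195\right) = 488748 \cdot 951 = 464799348$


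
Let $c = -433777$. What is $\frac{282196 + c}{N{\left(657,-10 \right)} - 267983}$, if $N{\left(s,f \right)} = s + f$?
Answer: $\frac{50527}{89112} \approx 0.56701$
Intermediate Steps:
$N{\left(s,f \right)} = f + s$
$\frac{282196 + c}{N{\left(657,-10 \right)} - 267983} = \frac{282196 - 433777}{\left(-10 + 657\right) - 267983} = - \frac{151581}{647 - 267983} = - \frac{151581}{-267336} = \left(-151581\right) \left(- \frac{1}{267336}\right) = \frac{50527}{89112}$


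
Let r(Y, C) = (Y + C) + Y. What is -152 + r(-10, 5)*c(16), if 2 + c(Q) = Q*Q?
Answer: -3962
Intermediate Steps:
r(Y, C) = C + 2*Y (r(Y, C) = (C + Y) + Y = C + 2*Y)
c(Q) = -2 + Q² (c(Q) = -2 + Q*Q = -2 + Q²)
-152 + r(-10, 5)*c(16) = -152 + (5 + 2*(-10))*(-2 + 16²) = -152 + (5 - 20)*(-2 + 256) = -152 - 15*254 = -152 - 3810 = -3962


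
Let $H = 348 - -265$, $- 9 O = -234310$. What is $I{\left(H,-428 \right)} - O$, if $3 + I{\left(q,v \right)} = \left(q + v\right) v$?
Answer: $- \frac{946957}{9} \approx -1.0522 \cdot 10^{5}$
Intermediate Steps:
$O = \frac{234310}{9}$ ($O = \left(- \frac{1}{9}\right) \left(-234310\right) = \frac{234310}{9} \approx 26034.0$)
$H = 613$ ($H = 348 + 265 = 613$)
$I{\left(q,v \right)} = -3 + v \left(q + v\right)$ ($I{\left(q,v \right)} = -3 + \left(q + v\right) v = -3 + v \left(q + v\right)$)
$I{\left(H,-428 \right)} - O = \left(-3 + \left(-428\right)^{2} + 613 \left(-428\right)\right) - \frac{234310}{9} = \left(-3 + 183184 - 262364\right) - \frac{234310}{9} = -79183 - \frac{234310}{9} = - \frac{946957}{9}$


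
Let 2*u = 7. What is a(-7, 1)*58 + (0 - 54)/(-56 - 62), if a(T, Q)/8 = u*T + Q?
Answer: -643309/59 ≈ -10904.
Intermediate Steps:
u = 7/2 (u = (1/2)*7 = 7/2 ≈ 3.5000)
a(T, Q) = 8*Q + 28*T (a(T, Q) = 8*(7*T/2 + Q) = 8*(Q + 7*T/2) = 8*Q + 28*T)
a(-7, 1)*58 + (0 - 54)/(-56 - 62) = (8*1 + 28*(-7))*58 + (0 - 54)/(-56 - 62) = (8 - 196)*58 - 54/(-118) = -188*58 - 54*(-1/118) = -10904 + 27/59 = -643309/59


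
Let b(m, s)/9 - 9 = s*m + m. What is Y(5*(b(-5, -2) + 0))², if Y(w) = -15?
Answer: 225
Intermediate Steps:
b(m, s) = 81 + 9*m + 9*m*s (b(m, s) = 81 + 9*(s*m + m) = 81 + 9*(m*s + m) = 81 + 9*(m + m*s) = 81 + (9*m + 9*m*s) = 81 + 9*m + 9*m*s)
Y(5*(b(-5, -2) + 0))² = (-15)² = 225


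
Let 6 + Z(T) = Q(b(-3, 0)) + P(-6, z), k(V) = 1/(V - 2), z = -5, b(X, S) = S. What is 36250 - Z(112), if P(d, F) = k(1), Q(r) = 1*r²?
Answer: 36257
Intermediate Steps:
Q(r) = r²
k(V) = 1/(-2 + V)
P(d, F) = -1 (P(d, F) = 1/(-2 + 1) = 1/(-1) = -1)
Z(T) = -7 (Z(T) = -6 + (0² - 1) = -6 + (0 - 1) = -6 - 1 = -7)
36250 - Z(112) = 36250 - 1*(-7) = 36250 + 7 = 36257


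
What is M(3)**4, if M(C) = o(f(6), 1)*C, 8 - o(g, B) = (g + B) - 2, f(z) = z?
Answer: 6561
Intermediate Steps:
o(g, B) = 10 - B - g (o(g, B) = 8 - ((g + B) - 2) = 8 - ((B + g) - 2) = 8 - (-2 + B + g) = 8 + (2 - B - g) = 10 - B - g)
M(C) = 3*C (M(C) = (10 - 1*1 - 1*6)*C = (10 - 1 - 6)*C = 3*C)
M(3)**4 = (3*3)**4 = 9**4 = 6561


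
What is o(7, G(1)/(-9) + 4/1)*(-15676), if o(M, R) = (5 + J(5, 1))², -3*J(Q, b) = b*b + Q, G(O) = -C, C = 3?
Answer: -141084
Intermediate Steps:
G(O) = -3 (G(O) = -1*3 = -3)
J(Q, b) = -Q/3 - b²/3 (J(Q, b) = -(b*b + Q)/3 = -(b² + Q)/3 = -(Q + b²)/3 = -Q/3 - b²/3)
o(M, R) = 9 (o(M, R) = (5 + (-⅓*5 - ⅓*1²))² = (5 + (-5/3 - ⅓*1))² = (5 + (-5/3 - ⅓))² = (5 - 2)² = 3² = 9)
o(7, G(1)/(-9) + 4/1)*(-15676) = 9*(-15676) = -141084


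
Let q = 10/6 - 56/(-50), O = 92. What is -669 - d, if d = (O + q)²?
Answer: -54301006/5625 ≈ -9653.5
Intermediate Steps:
q = 209/75 (q = 10*(⅙) - 56*(-1/50) = 5/3 + 28/25 = 209/75 ≈ 2.7867)
d = 50537881/5625 (d = (92 + 209/75)² = (7109/75)² = 50537881/5625 ≈ 8984.5)
-669 - d = -669 - 1*50537881/5625 = -669 - 50537881/5625 = -54301006/5625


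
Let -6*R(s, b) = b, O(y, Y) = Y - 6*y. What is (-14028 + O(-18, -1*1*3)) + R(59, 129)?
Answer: -27889/2 ≈ -13945.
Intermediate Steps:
R(s, b) = -b/6
(-14028 + O(-18, -1*1*3)) + R(59, 129) = (-14028 + (-1*1*3 - 6*(-18))) - 1/6*129 = (-14028 + (-1*3 + 108)) - 43/2 = (-14028 + (-3 + 108)) - 43/2 = (-14028 + 105) - 43/2 = -13923 - 43/2 = -27889/2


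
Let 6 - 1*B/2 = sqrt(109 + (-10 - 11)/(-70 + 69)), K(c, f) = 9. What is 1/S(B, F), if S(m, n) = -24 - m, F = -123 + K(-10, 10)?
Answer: -9/194 - sqrt(130)/388 ≈ -0.075778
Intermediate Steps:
B = 12 - 2*sqrt(130) (B = 12 - 2*sqrt(109 + (-10 - 11)/(-70 + 69)) = 12 - 2*sqrt(109 - 21/(-1)) = 12 - 2*sqrt(109 - 21*(-1)) = 12 - 2*sqrt(109 + 21) = 12 - 2*sqrt(130) ≈ -10.804)
F = -114 (F = -123 + 9 = -114)
1/S(B, F) = 1/(-24 - (12 - 2*sqrt(130))) = 1/(-24 + (-12 + 2*sqrt(130))) = 1/(-36 + 2*sqrt(130))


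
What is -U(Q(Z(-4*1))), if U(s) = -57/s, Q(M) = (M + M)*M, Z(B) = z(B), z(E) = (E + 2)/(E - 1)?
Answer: 1425/8 ≈ 178.13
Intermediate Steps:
z(E) = (2 + E)/(-1 + E)
Z(B) = (2 + B)/(-1 + B)
Q(M) = 2*M² (Q(M) = (2*M)*M = 2*M²)
-U(Q(Z(-4*1))) = -(-57)/(2*((2 - 4*1)/(-1 - 4*1))²) = -(-57)/(2*((2 - 4)/(-1 - 4))²) = -(-57)/(2*(-2/(-5))²) = -(-57)/(2*(-⅕*(-2))²) = -(-57)/(2*(⅖)²) = -(-57)/(2*(4/25)) = -(-57)/8/25 = -(-57)*25/8 = -1*(-1425/8) = 1425/8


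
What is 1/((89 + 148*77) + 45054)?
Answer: 1/56539 ≈ 1.7687e-5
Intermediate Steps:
1/((89 + 148*77) + 45054) = 1/((89 + 11396) + 45054) = 1/(11485 + 45054) = 1/56539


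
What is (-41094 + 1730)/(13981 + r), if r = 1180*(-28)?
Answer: 39364/19059 ≈ 2.0654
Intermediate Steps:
r = -33040
(-41094 + 1730)/(13981 + r) = (-41094 + 1730)/(13981 - 33040) = -39364/(-19059) = -39364*(-1/19059) = 39364/19059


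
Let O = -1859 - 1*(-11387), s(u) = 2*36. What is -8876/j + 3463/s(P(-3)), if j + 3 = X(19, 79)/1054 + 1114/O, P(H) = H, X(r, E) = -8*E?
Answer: 1634751729263/629551368 ≈ 2596.7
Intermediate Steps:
s(u) = 72
O = 9528 (O = -1859 + 11387 = 9528)
j = -8743769/2510628 (j = -3 + (-8*79/1054 + 1114/9528) = -3 + (-632*1/1054 + 1114*(1/9528)) = -3 + (-316/527 + 557/4764) = -3 - 1211885/2510628 = -8743769/2510628 ≈ -3.4827)
-8876/j + 3463/s(P(-3)) = -8876/(-8743769/2510628) + 3463/72 = -8876*(-2510628/8743769) + 3463*(1/72) = 22284334128/8743769 + 3463/72 = 1634751729263/629551368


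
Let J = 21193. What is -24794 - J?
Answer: -45987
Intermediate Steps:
-24794 - J = -24794 - 1*21193 = -24794 - 21193 = -45987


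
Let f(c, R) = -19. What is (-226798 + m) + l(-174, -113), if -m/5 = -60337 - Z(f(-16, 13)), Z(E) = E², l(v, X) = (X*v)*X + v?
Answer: -2145288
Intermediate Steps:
l(v, X) = v + v*X² (l(v, X) = v*X² + v = v + v*X²)
m = 303490 (m = -5*(-60337 - 1*(-19)²) = -5*(-60337 - 1*361) = -5*(-60337 - 361) = -5*(-60698) = 303490)
(-226798 + m) + l(-174, -113) = (-226798 + 303490) - 174*(1 + (-113)²) = 76692 - 174*(1 + 12769) = 76692 - 174*12770 = 76692 - 2221980 = -2145288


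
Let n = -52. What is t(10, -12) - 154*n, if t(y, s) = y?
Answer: 8018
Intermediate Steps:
t(10, -12) - 154*n = 10 - 154*(-52) = 10 + 8008 = 8018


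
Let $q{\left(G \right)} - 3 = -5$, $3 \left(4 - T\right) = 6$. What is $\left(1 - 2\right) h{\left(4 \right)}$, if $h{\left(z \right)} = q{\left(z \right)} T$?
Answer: $4$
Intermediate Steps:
$T = 2$ ($T = 4 - 2 = 2$)
$q{\left(G \right)} = -2$ ($q{\left(G \right)} = 3 - 5 = -2$)
$h{\left(z \right)} = -4$ ($h{\left(z \right)} = \left(-2\right) 2 = -4$)
$\left(1 - 2\right) h{\left(4 \right)} = \left(1 - 2\right) \left(-4\right) = \left(-1\right) \left(-4\right) = 4$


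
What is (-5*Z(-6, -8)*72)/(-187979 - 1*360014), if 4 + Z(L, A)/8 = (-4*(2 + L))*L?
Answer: -288000/547993 ≈ -0.52555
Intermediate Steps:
Z(L, A) = -32 + 8*L*(-8 - 4*L) (Z(L, A) = -32 + 8*((-4*(2 + L))*L) = -32 + 8*((-8 - 4*L)*L) = -32 + 8*(L*(-8 - 4*L)) = -32 + 8*L*(-8 - 4*L))
(-5*Z(-6, -8)*72)/(-187979 - 1*360014) = (-5*(-32 - 64*(-6) - 32*(-6)²)*72)/(-187979 - 1*360014) = (-5*(-32 + 384 - 32*36)*72)/(-187979 - 360014) = (-5*(-32 + 384 - 1152)*72)/(-547993) = (-5*(-800)*72)*(-1/547993) = (4000*72)*(-1/547993) = 288000*(-1/547993) = -288000/547993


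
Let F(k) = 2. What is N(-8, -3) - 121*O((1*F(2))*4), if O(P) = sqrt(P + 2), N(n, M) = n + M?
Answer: -11 - 121*sqrt(10) ≈ -393.64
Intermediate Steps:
N(n, M) = M + n
O(P) = sqrt(2 + P)
N(-8, -3) - 121*O((1*F(2))*4) = (-3 - 8) - 121*sqrt(2 + (1*2)*4) = -11 - 121*sqrt(2 + 2*4) = -11 - 121*sqrt(2 + 8) = -11 - 121*sqrt(10)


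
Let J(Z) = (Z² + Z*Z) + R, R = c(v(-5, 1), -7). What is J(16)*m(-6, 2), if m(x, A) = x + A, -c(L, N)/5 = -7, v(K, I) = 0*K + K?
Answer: -2188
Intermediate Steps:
v(K, I) = K (v(K, I) = 0 + K = K)
c(L, N) = 35 (c(L, N) = -5*(-7) = 35)
R = 35
J(Z) = 35 + 2*Z² (J(Z) = (Z² + Z*Z) + 35 = (Z² + Z²) + 35 = 2*Z² + 35 = 35 + 2*Z²)
m(x, A) = A + x
J(16)*m(-6, 2) = (35 + 2*16²)*(2 - 6) = (35 + 2*256)*(-4) = (35 + 512)*(-4) = 547*(-4) = -2188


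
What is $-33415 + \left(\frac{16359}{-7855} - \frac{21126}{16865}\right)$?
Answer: $- \frac{885415952578}{26494915} \approx -33418.0$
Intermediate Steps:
$-33415 + \left(\frac{16359}{-7855} - \frac{21126}{16865}\right) = -33415 + \left(16359 \left(- \frac{1}{7855}\right) - \frac{21126}{16865}\right) = -33415 - \frac{88367853}{26494915} = - \frac{885415952578}{26494915}$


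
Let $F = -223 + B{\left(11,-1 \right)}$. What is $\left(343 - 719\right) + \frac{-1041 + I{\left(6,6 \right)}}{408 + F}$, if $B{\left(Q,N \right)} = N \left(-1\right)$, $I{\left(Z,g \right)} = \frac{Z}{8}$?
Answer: $- \frac{94635}{248} \approx -381.59$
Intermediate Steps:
$I{\left(Z,g \right)} = \frac{Z}{8}$ ($I{\left(Z,g \right)} = Z \frac{1}{8} = \frac{Z}{8}$)
$B{\left(Q,N \right)} = - N$
$F = -222$ ($F = -223 - -1 = -223 + 1 = -222$)
$\left(343 - 719\right) + \frac{-1041 + I{\left(6,6 \right)}}{408 + F} = \left(343 - 719\right) + \frac{-1041 + \frac{1}{8} \cdot 6}{408 - 222} = -376 + \frac{-1041 + \frac{3}{4}}{186} = -376 - \frac{1387}{248} = - \frac{94635}{248}$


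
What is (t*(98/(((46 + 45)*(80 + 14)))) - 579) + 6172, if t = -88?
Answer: 3416707/611 ≈ 5592.0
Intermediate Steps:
(t*(98/(((46 + 45)*(80 + 14)))) - 579) + 6172 = (-8624/((46 + 45)*(80 + 14)) - 579) + 6172 = (-8624/(91*94) - 579) + 6172 = (-8624/8554 - 579) + 6172 = (-88*7/611 - 579) + 6172 = (-616/611 - 579) + 6172 = -354385/611 + 6172 = 3416707/611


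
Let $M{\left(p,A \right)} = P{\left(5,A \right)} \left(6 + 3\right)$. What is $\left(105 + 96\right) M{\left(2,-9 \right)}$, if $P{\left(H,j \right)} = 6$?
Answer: $10854$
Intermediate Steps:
$M{\left(p,A \right)} = 54$ ($M{\left(p,A \right)} = 6 \left(6 + 3\right) = 6 \cdot 9 = 54$)
$\left(105 + 96\right) M{\left(2,-9 \right)} = \left(105 + 96\right) 54 = 201 \cdot 54 = 10854$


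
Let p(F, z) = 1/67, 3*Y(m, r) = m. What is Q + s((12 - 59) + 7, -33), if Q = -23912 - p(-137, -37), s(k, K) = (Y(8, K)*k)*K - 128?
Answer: -1374841/67 ≈ -20520.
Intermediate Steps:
Y(m, r) = m/3
p(F, z) = 1/67
s(k, K) = -128 + 8*K*k/3 (s(k, K) = (((⅓)*8)*k)*K - 128 = (8*k/3)*K - 128 = 8*K*k/3 - 128 = -128 + 8*K*k/3)
Q = -1602105/67 (Q = -23912 - 1*1/67 = -23912 - 1/67 = -1602105/67 ≈ -23912.)
Q + s((12 - 59) + 7, -33) = -1602105/67 + (-128 + (8/3)*(-33)*((12 - 59) + 7)) = -1602105/67 + (-128 + (8/3)*(-33)*(-47 + 7)) = -1602105/67 + (-128 + (8/3)*(-33)*(-40)) = -1602105/67 + (-128 + 3520) = -1602105/67 + 3392 = -1374841/67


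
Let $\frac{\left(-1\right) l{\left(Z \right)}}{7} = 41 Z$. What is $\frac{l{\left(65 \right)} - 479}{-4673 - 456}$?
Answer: $\frac{19134}{5129} \approx 3.7306$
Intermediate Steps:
$l{\left(Z \right)} = - 287 Z$ ($l{\left(Z \right)} = - 7 \cdot 41 Z = - 287 Z$)
$\frac{l{\left(65 \right)} - 479}{-4673 - 456} = \frac{\left(-287\right) 65 - 479}{-4673 - 456} = \frac{-18655 - 479}{-5129} = \left(-19134\right) \left(- \frac{1}{5129}\right) = \frac{19134}{5129}$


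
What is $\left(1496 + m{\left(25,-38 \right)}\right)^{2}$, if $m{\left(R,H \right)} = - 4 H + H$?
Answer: $2592100$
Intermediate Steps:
$m{\left(R,H \right)} = - 3 H$
$\left(1496 + m{\left(25,-38 \right)}\right)^{2} = \left(1496 - -114\right)^{2} = \left(1496 + 114\right)^{2} = 1610^{2} = 2592100$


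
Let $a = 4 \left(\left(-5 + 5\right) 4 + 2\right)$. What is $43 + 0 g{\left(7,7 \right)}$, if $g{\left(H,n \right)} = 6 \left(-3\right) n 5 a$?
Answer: $43$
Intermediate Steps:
$a = 8$ ($a = 4 \left(0 \cdot 4 + 2\right) = 4 \left(0 + 2\right) = 4 \cdot 2 = 8$)
$g{\left(H,n \right)} = - 720 n$ ($g{\left(H,n \right)} = 6 \left(-3\right) n 5 \cdot 8 = - 18 n 5 \cdot 8 = - 90 n 8 = - 720 n$)
$43 + 0 g{\left(7,7 \right)} = 43 + 0 \left(\left(-720\right) 7\right) = 43 + 0 \left(-5040\right) = 43 + 0 = 43$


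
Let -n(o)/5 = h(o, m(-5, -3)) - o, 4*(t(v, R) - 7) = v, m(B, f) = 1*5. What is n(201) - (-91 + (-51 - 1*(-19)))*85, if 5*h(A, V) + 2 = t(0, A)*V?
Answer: 11427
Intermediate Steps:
m(B, f) = 5
t(v, R) = 7 + v/4
h(A, V) = -2/5 + 7*V/5 (h(A, V) = -2/5 + ((7 + (1/4)*0)*V)/5 = -2/5 + ((7 + 0)*V)/5 = -2/5 + (7*V)/5 = -2/5 + 7*V/5)
n(o) = -33 + 5*o (n(o) = -5*((-2/5 + (7/5)*5) - o) = -5*((-2/5 + 7) - o) = -5*(33/5 - o) = -33 + 5*o)
n(201) - (-91 + (-51 - 1*(-19)))*85 = (-33 + 5*201) - (-91 + (-51 - 1*(-19)))*85 = (-33 + 1005) - (-91 + (-51 + 19))*85 = 972 - (-91 - 32)*85 = 972 - (-123)*85 = 972 - 1*(-10455) = 972 + 10455 = 11427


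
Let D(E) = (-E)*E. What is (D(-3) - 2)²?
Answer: 121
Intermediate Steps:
D(E) = -E²
(D(-3) - 2)² = (-1*(-3)² - 2)² = (-1*9 - 2)² = (-9 - 2)² = (-11)² = 121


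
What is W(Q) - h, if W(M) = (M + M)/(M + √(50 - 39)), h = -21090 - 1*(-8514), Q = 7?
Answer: 238993/19 - 7*√11/19 ≈ 12577.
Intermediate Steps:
h = -12576 (h = -21090 + 8514 = -12576)
W(M) = 2*M/(M + √11) (W(M) = (2*M)/(M + √11) = 2*M/(M + √11))
W(Q) - h = 2*7/(7 + √11) - 1*(-12576) = 14/(7 + √11) + 12576 = 12576 + 14/(7 + √11)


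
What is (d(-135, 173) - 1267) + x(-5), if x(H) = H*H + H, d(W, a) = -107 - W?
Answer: -1219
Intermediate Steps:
x(H) = H + H**2 (x(H) = H**2 + H = H + H**2)
(d(-135, 173) - 1267) + x(-5) = ((-107 - 1*(-135)) - 1267) - 5*(1 - 5) = ((-107 + 135) - 1267) - 5*(-4) = (28 - 1267) + 20 = -1239 + 20 = -1219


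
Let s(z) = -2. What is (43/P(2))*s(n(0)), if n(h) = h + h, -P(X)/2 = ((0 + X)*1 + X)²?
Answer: 43/16 ≈ 2.6875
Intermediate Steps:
P(X) = -8*X² (P(X) = -2*((0 + X)*1 + X)² = -2*(X*1 + X)² = -2*(X + X)² = -2*4*X² = -8*X²)
n(h) = 2*h
(43/P(2))*s(n(0)) = (43/((-8*2²)))*(-2) = (43/((-8*4)))*(-2) = (43/(-32))*(-2) = (43*(-1/32))*(-2) = -43/32*(-2) = 43/16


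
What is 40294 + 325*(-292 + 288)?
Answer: 38994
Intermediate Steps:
40294 + 325*(-292 + 288) = 40294 + 325*(-4) = 40294 - 1300 = 38994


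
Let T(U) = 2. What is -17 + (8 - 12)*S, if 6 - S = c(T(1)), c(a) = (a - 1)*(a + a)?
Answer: -25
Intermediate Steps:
c(a) = 2*a*(-1 + a) (c(a) = (-1 + a)*(2*a) = 2*a*(-1 + a))
S = 2 (S = 6 - 2*2*(-1 + 2) = 6 - 2*2 = 6 - 1*4 = 6 - 4 = 2)
-17 + (8 - 12)*S = -17 + (8 - 12)*2 = -17 - 4*2 = -17 - 8 = -25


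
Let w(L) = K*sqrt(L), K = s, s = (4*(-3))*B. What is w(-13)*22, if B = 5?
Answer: -1320*I*sqrt(13) ≈ -4759.3*I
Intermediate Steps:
s = -60 (s = (4*(-3))*5 = -12*5 = -60)
K = -60
w(L) = -60*sqrt(L)
w(-13)*22 = -60*I*sqrt(13)*22 = -1320*I*sqrt(13)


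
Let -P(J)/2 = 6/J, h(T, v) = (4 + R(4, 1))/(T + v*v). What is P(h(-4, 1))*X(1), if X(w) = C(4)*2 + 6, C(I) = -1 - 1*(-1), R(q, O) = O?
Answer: 216/5 ≈ 43.200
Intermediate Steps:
C(I) = 0 (C(I) = -1 + 1 = 0)
h(T, v) = 5/(T + v²) (h(T, v) = (4 + 1)/(T + v*v) = 5/(T + v²))
X(w) = 6 (X(w) = 0*2 + 6 = 0 + 6 = 6)
P(J) = -12/J
P(h(-4, 1))*X(1) = -12/(5/(-4 + 1²))*6 = -12/(5/(-4 + 1))*6 = -12/(5/(-3))*6 = -12/(5*(-⅓))*6 = -12/(-5/3)*6 = -12*(-⅗)*6 = (36/5)*6 = 216/5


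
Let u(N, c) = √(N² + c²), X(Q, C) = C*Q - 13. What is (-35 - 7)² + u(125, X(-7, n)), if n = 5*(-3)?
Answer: 1764 + √24089 ≈ 1919.2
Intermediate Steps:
n = -15
X(Q, C) = -13 + C*Q
(-35 - 7)² + u(125, X(-7, n)) = (-35 - 7)² + √(125² + (-13 - 15*(-7))²) = (-42)² + √(15625 + (-13 + 105)²) = 1764 + √(15625 + 92²) = 1764 + √(15625 + 8464) = 1764 + √24089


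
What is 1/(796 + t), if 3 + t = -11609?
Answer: -1/10816 ≈ -9.2456e-5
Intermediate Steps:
t = -11612 (t = -3 - 11609 = -11612)
1/(796 + t) = 1/(796 - 11612) = 1/(-10816) = -1/10816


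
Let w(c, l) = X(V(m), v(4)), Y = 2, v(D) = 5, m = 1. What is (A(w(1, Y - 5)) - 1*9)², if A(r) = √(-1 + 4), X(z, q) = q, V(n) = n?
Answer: (9 - √3)² ≈ 52.823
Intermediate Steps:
w(c, l) = 5
A(r) = √3
(A(w(1, Y - 5)) - 1*9)² = (√3 - 1*9)² = (√3 - 9)² = (-9 + √3)²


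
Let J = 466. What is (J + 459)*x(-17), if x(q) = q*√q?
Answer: -15725*I*√17 ≈ -64836.0*I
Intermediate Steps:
x(q) = q^(3/2)
(J + 459)*x(-17) = (466 + 459)*(-17)^(3/2) = 925*(-17*I*√17) = -15725*I*√17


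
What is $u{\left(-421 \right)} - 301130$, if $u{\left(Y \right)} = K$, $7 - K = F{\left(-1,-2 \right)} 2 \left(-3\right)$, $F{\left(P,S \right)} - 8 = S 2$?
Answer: $-301099$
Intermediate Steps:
$F{\left(P,S \right)} = 8 + 2 S$ ($F{\left(P,S \right)} = 8 + S 2 = 8 + 2 S$)
$K = 31$ ($K = 7 - \left(8 + 2 \left(-2\right)\right) 2 \left(-3\right) = 7 - \left(8 - 4\right) 2 \left(-3\right) = 7 - 4 \cdot 2 \left(-3\right) = 7 - 8 \left(-3\right) = 7 - -24 = 7 + 24 = 31$)
$u{\left(Y \right)} = 31$
$u{\left(-421 \right)} - 301130 = 31 - 301130 = -301099$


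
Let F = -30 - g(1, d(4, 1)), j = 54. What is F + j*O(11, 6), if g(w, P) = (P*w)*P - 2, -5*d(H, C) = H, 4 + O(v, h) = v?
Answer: 8734/25 ≈ 349.36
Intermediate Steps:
O(v, h) = -4 + v
d(H, C) = -H/5
g(w, P) = -2 + w*P² (g(w, P) = w*P² - 2 = -2 + w*P²)
F = -716/25 (F = -30 - (-2 + 1*(-⅕*4)²) = -30 - (-2 + 1*(-⅘)²) = -30 - (-2 + 1*(16/25)) = -30 - (-2 + 16/25) = -30 - 1*(-34/25) = -30 + 34/25 = -716/25 ≈ -28.640)
F + j*O(11, 6) = -716/25 + 54*(-4 + 11) = -716/25 + 54*7 = -716/25 + 378 = 8734/25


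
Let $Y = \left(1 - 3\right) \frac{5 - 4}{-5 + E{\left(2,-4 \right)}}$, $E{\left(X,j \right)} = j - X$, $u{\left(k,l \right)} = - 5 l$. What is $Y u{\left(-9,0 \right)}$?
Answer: $0$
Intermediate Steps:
$Y = \frac{2}{11}$ ($Y = \left(1 - 3\right) \frac{5 - 4}{-5 - 6} = - 2 \cdot 1 \frac{1}{-5 - 6} = - 2 \cdot 1 \frac{1}{-11} = - 2 \cdot 1 \left(- \frac{1}{11}\right) = \left(-2\right) \left(- \frac{1}{11}\right) = \frac{2}{11} \approx 0.18182$)
$Y u{\left(-9,0 \right)} = \frac{2 \left(\left(-5\right) 0\right)}{11} = \frac{2}{11} \cdot 0 = 0$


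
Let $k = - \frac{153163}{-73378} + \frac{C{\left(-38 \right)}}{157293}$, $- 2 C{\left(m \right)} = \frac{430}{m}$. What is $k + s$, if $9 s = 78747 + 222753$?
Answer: $\frac{193337962320962}{5770922877} \approx 33502.0$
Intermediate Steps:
$C{\left(m \right)} = - \frac{215}{m}$ ($C{\left(m \right)} = - \frac{430 \frac{1}{m}}{2} = - \frac{215}{m}$)
$k = \frac{12045941462}{5770922877}$ ($k = - \frac{153163}{-73378} + \frac{\left(-215\right) \frac{1}{-38}}{157293} = \left(-153163\right) \left(- \frac{1}{73378}\right) + \left(-215\right) \left(- \frac{1}{38}\right) \frac{1}{157293} = \frac{153163}{73378} + \frac{215}{38} \cdot \frac{1}{157293} = \frac{153163}{73378} + \frac{215}{5977134} = \frac{12045941462}{5770922877} \approx 2.0873$)
$s = 33500$ ($s = \frac{78747 + 222753}{9} = \frac{1}{9} \cdot 301500 = 33500$)
$k + s = \frac{12045941462}{5770922877} + 33500 = \frac{193337962320962}{5770922877}$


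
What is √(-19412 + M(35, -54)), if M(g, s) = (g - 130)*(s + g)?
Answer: I*√17607 ≈ 132.69*I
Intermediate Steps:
M(g, s) = (-130 + g)*(g + s)
√(-19412 + M(35, -54)) = √(-19412 + (35² - 130*35 - 130*(-54) + 35*(-54))) = √(-19412 + (1225 - 4550 + 7020 - 1890)) = √(-19412 + 1805) = √(-17607) = I*√17607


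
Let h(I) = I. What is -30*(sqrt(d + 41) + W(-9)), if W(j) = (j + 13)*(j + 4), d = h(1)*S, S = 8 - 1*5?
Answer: 600 - 60*sqrt(11) ≈ 401.00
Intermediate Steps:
S = 3 (S = 8 - 5 = 3)
d = 3 (d = 1*3 = 3)
W(j) = (4 + j)*(13 + j) (W(j) = (13 + j)*(4 + j) = (4 + j)*(13 + j))
-30*(sqrt(d + 41) + W(-9)) = -30*(sqrt(3 + 41) + (52 + (-9)**2 + 17*(-9))) = -30*(sqrt(44) + (52 + 81 - 153)) = -30*(2*sqrt(11) - 20) = -30*(-20 + 2*sqrt(11)) = 600 - 60*sqrt(11)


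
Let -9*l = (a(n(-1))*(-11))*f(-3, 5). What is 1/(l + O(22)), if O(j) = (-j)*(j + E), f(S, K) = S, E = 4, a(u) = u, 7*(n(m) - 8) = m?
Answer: -21/12617 ≈ -0.0016644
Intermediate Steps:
n(m) = 8 + m/7
l = -605/21 (l = -(8 + (1/7)*(-1))*(-11)*(-3)/9 = -(8 - 1/7)*(-11)*(-3)/9 = -(55/7)*(-11)*(-3)/9 = -(-605)*(-3)/63 = -1/9*1815/7 = -605/21 ≈ -28.810)
O(j) = -j*(4 + j) (O(j) = (-j)*(j + 4) = (-j)*(4 + j) = -j*(4 + j))
1/(l + O(22)) = 1/(-605/21 - 1*22*(4 + 22)) = 1/(-605/21 - 1*22*26) = 1/(-605/21 - 572) = 1/(-12617/21) = -21/12617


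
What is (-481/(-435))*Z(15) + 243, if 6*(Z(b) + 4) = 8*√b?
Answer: 103781/435 + 1924*√15/1305 ≈ 244.29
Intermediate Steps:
Z(b) = -4 + 4*√b/3 (Z(b) = -4 + (8*√b)/6 = -4 + 4*√b/3)
(-481/(-435))*Z(15) + 243 = (-481/(-435))*(-4 + 4*√15/3) + 243 = (-481*(-1/435))*(-4 + 4*√15/3) + 243 = 481*(-4 + 4*√15/3)/435 + 243 = (-1924/435 + 1924*√15/1305) + 243 = 103781/435 + 1924*√15/1305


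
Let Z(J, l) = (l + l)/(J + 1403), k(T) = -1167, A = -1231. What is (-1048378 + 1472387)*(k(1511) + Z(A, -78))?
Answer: -21293731980/43 ≈ -4.9520e+8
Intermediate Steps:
Z(J, l) = 2*l/(1403 + J) (Z(J, l) = (2*l)/(1403 + J) = 2*l/(1403 + J))
(-1048378 + 1472387)*(k(1511) + Z(A, -78)) = (-1048378 + 1472387)*(-1167 + 2*(-78)/(1403 - 1231)) = 424009*(-1167 + 2*(-78)/172) = 424009*(-1167 + 2*(-78)*(1/172)) = 424009*(-1167 - 39/43) = 424009*(-50220/43) = -21293731980/43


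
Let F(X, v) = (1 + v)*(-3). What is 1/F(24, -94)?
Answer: 1/279 ≈ 0.0035842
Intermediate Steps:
F(X, v) = -3 - 3*v
1/F(24, -94) = 1/(-3 - 3*(-94)) = 1/(-3 + 282) = 1/279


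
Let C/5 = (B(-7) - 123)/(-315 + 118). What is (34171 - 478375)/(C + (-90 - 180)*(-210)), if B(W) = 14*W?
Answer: -87508188/11171005 ≈ -7.8335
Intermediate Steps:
C = 1105/197 (C = 5*((14*(-7) - 123)/(-315 + 118)) = 5*((-98 - 123)/(-197)) = 5*(-1/197*(-221)) = 5*(221/197) = 1105/197 ≈ 5.6091)
(34171 - 478375)/(C + (-90 - 180)*(-210)) = (34171 - 478375)/(1105/197 + (-90 - 180)*(-210)) = -444204/(1105/197 - 270*(-210)) = -444204/(1105/197 + 56700) = -444204/11171005/197 = -444204*197/11171005 = -87508188/11171005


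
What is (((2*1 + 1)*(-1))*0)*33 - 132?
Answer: -132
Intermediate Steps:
(((2*1 + 1)*(-1))*0)*33 - 132 = (((2 + 1)*(-1))*0)*33 - 132 = ((3*(-1))*0)*33 - 132 = -3*0*33 - 132 = 0*33 - 132 = 0 - 132 = -132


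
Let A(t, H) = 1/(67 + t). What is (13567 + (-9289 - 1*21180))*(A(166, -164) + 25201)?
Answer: -99245738268/233 ≈ -4.2595e+8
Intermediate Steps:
(13567 + (-9289 - 1*21180))*(A(166, -164) + 25201) = (13567 + (-9289 - 1*21180))*(1/(67 + 166) + 25201) = (13567 + (-9289 - 21180))*(1/233 + 25201) = (13567 - 30469)*(1/233 + 25201) = -16902*5871834/233 = -99245738268/233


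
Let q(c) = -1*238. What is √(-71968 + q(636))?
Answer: I*√72206 ≈ 268.71*I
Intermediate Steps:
q(c) = -238
√(-71968 + q(636)) = √(-71968 - 238) = √(-72206) = I*√72206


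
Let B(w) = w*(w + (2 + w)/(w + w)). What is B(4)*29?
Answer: 551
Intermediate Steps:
B(w) = w*(w + (2 + w)/(2*w)) (B(w) = w*(w + (2 + w)/((2*w))) = w*(w + (2 + w)*(1/(2*w))) = w*(w + (2 + w)/(2*w)))
B(4)*29 = (1 + 4² + (½)*4)*29 = (1 + 16 + 2)*29 = 19*29 = 551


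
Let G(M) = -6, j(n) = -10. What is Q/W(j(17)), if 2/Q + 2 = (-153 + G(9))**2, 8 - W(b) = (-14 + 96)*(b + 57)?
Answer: -1/48611517 ≈ -2.0571e-8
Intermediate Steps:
W(b) = -4666 - 82*b (W(b) = 8 - (-14 + 96)*(b + 57) = 8 - 82*(57 + b) = 8 - (4674 + 82*b) = 8 + (-4674 - 82*b) = -4666 - 82*b)
Q = 2/25279 (Q = 2/(-2 + (-153 - 6)**2) = 2/(-2 + (-159)**2) = 2/(-2 + 25281) = 2/25279 ≈ 7.9117e-5)
Q/W(j(17)) = 2/(25279*(-4666 - 82*(-10))) = 2/(25279*(-4666 + 820)) = (2/25279)/(-3846) = (2/25279)*(-1/3846) = -1/48611517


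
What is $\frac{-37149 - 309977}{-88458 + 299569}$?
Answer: $- \frac{347126}{211111} \approx -1.6443$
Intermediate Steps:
$\frac{-37149 - 309977}{-88458 + 299569} = - \frac{347126}{211111}$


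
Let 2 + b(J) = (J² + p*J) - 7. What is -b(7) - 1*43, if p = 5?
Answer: -118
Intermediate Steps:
b(J) = -9 + J² + 5*J (b(J) = -2 + ((J² + 5*J) - 7) = -2 + (-7 + J² + 5*J) = -9 + J² + 5*J)
-b(7) - 1*43 = -(-9 + 7² + 5*7) - 1*43 = -(-9 + 49 + 35) - 43 = -1*75 - 43 = -75 - 43 = -118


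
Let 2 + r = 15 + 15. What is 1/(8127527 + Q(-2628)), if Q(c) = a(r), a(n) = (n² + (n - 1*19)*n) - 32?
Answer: 1/8128531 ≈ 1.2302e-7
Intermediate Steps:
r = 28 (r = -2 + (15 + 15) = -2 + 30 = 28)
a(n) = -32 + n² + n*(-19 + n) (a(n) = (n² + (n - 19)*n) - 32 = (n² + (-19 + n)*n) - 32 = (n² + n*(-19 + n)) - 32 = -32 + n² + n*(-19 + n))
Q(c) = 1004 (Q(c) = -32 - 19*28 + 2*28² = -32 - 532 + 2*784 = -32 - 532 + 1568 = 1004)
1/(8127527 + Q(-2628)) = 1/(8127527 + 1004) = 1/8128531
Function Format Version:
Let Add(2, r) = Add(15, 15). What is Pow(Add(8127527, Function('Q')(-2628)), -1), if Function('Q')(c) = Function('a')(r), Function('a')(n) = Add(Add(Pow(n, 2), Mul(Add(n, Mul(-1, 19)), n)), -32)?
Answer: Rational(1, 8128531) ≈ 1.2302e-7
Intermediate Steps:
r = 28 (r = Add(-2, Add(15, 15)) = Add(-2, 30) = 28)
Function('a')(n) = Add(-32, Pow(n, 2), Mul(n, Add(-19, n))) (Function('a')(n) = Add(Add(Pow(n, 2), Mul(Add(n, -19), n)), -32) = Add(Add(Pow(n, 2), Mul(Add(-19, n), n)), -32) = Add(Add(Pow(n, 2), Mul(n, Add(-19, n))), -32) = Add(-32, Pow(n, 2), Mul(n, Add(-19, n))))
Function('Q')(c) = 1004 (Function('Q')(c) = Add(-32, Mul(-19, 28), Mul(2, Pow(28, 2))) = Add(-32, -532, Mul(2, 784)) = Add(-32, -532, 1568) = 1004)
Pow(Add(8127527, Function('Q')(-2628)), -1) = Pow(Add(8127527, 1004), -1) = Pow(8128531, -1) = Rational(1, 8128531)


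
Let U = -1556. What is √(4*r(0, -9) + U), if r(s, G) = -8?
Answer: 2*I*√397 ≈ 39.85*I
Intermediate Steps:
√(4*r(0, -9) + U) = √(4*(-8) - 1556) = √(-32 - 1556) = √(-1588) = 2*I*√397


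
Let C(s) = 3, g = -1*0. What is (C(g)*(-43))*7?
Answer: -903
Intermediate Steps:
g = 0
(C(g)*(-43))*7 = (3*(-43))*7 = -129*7 = -903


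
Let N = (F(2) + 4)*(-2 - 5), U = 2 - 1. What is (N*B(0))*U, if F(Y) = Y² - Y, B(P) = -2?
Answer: 84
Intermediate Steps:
U = 1
N = -42 (N = (2*(-1 + 2) + 4)*(-2 - 5) = (2*1 + 4)*(-7) = (2 + 4)*(-7) = 6*(-7) = -42)
(N*B(0))*U = -42*(-2)*1 = 84*1 = 84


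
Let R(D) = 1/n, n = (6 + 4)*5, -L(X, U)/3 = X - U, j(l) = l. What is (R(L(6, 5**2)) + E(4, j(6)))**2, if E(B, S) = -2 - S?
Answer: 159201/2500 ≈ 63.680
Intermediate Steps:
L(X, U) = -3*X + 3*U (L(X, U) = -3*(X - U) = -3*X + 3*U)
n = 50 (n = 10*5 = 50)
R(D) = 1/50
(R(L(6, 5**2)) + E(4, j(6)))**2 = (1/50 + (-2 - 1*6))**2 = (1/50 + (-2 - 6))**2 = (1/50 - 8)**2 = (-399/50)**2 = 159201/2500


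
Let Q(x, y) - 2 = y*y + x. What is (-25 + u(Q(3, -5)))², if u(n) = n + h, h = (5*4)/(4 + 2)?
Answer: 625/9 ≈ 69.444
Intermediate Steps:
Q(x, y) = 2 + x + y² (Q(x, y) = 2 + (y*y + x) = 2 + (y² + x) = 2 + (x + y²) = 2 + x + y²)
h = 10/3 (h = 20/6 = 20*(⅙) = 10/3 ≈ 3.3333)
u(n) = 10/3 + n (u(n) = n + 10/3 = 10/3 + n)
(-25 + u(Q(3, -5)))² = (-25 + (10/3 + (2 + 3 + (-5)²)))² = (-25 + (10/3 + (2 + 3 + 25)))² = (-25 + (10/3 + 30))² = (-25 + 100/3)² = (25/3)² = 625/9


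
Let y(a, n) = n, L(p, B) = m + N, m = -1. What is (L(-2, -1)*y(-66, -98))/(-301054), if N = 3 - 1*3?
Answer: -49/150527 ≈ -0.00032552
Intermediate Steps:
N = 0 (N = 3 - 3 = 0)
L(p, B) = -1 (L(p, B) = -1 + 0 = -1)
(L(-2, -1)*y(-66, -98))/(-301054) = -1*(-98)/(-301054) = 98*(-1/301054) = -49/150527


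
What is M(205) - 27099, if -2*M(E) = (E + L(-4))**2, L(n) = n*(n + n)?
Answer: -110367/2 ≈ -55184.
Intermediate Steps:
L(n) = 2*n**2 (L(n) = n*(2*n) = 2*n**2)
M(E) = -(32 + E)**2/2 (M(E) = -(E + 2*(-4)**2)**2/2 = -(E + 2*16)**2/2 = -(E + 32)**2/2 = -(32 + E)**2/2)
M(205) - 27099 = -(32 + 205)**2/2 - 27099 = -1/2*237**2 - 27099 = -1/2*56169 - 27099 = -56169/2 - 27099 = -110367/2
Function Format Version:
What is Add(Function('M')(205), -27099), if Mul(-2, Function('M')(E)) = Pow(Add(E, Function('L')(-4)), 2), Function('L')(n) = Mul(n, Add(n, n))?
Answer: Rational(-110367, 2) ≈ -55184.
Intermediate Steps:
Function('L')(n) = Mul(2, Pow(n, 2)) (Function('L')(n) = Mul(n, Mul(2, n)) = Mul(2, Pow(n, 2)))
Function('M')(E) = Mul(Rational(-1, 2), Pow(Add(32, E), 2)) (Function('M')(E) = Mul(Rational(-1, 2), Pow(Add(E, Mul(2, Pow(-4, 2))), 2)) = Mul(Rational(-1, 2), Pow(Add(E, Mul(2, 16)), 2)) = Mul(Rational(-1, 2), Pow(Add(E, 32), 2)) = Mul(Rational(-1, 2), Pow(Add(32, E), 2)))
Add(Function('M')(205), -27099) = Add(Mul(Rational(-1, 2), Pow(Add(32, 205), 2)), -27099) = Add(Mul(Rational(-1, 2), Pow(237, 2)), -27099) = Add(Mul(Rational(-1, 2), 56169), -27099) = Add(Rational(-56169, 2), -27099) = Rational(-110367, 2)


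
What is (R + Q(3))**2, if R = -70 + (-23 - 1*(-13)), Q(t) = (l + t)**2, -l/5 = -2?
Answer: 7921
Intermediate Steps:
l = 10 (l = -5*(-2) = 10)
Q(t) = (10 + t)**2
R = -80 (R = -70 + (-23 + 13) = -70 - 10 = -80)
(R + Q(3))**2 = (-80 + (10 + 3)**2)**2 = (-80 + 13**2)**2 = (-80 + 169)**2 = 89**2 = 7921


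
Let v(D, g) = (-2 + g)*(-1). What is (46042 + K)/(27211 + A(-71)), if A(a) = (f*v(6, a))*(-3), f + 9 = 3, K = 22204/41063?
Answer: 75625794/46852883 ≈ 1.6141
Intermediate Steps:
K = 22204/41063 (K = 22204*(1/41063) = 22204/41063 ≈ 0.54073)
f = -6 (f = -9 + 3 = -6)
v(D, g) = 2 - g
A(a) = 36 - 18*a (A(a) = -6*(2 - a)*(-3) = (-12 + 6*a)*(-3) = 36 - 18*a)
(46042 + K)/(27211 + A(-71)) = (46042 + 22204/41063)/(27211 + (36 - 18*(-71))) = 1890644850/(41063*(27211 + (36 + 1278))) = 1890644850/(41063*(27211 + 1314)) = (1890644850/41063)/28525 = (1890644850/41063)*(1/28525) = 75625794/46852883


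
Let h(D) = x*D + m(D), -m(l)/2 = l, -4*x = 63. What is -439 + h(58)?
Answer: -2937/2 ≈ -1468.5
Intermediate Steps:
x = -63/4 (x = -1/4*63 = -63/4 ≈ -15.750)
m(l) = -2*l
h(D) = -71*D/4 (h(D) = -63*D/4 - 2*D = -71*D/4)
-439 + h(58) = -439 - 71/4*58 = -439 - 2059/2 = -2937/2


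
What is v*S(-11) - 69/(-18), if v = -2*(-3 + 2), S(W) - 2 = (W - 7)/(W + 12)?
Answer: -169/6 ≈ -28.167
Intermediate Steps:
S(W) = 2 + (-7 + W)/(12 + W) (S(W) = 2 + (W - 7)/(W + 12) = 2 + (-7 + W)/(12 + W))
v = 2 (v = -2*(-1) = 2)
v*S(-11) - 69/(-18) = 2*((17 + 3*(-11))/(12 - 11)) - 69/(-18) = 2*((17 - 33)/1) - 69*(-1/18) = 2*(1*(-16)) + 23/6 = 2*(-16) + 23/6 = -32 + 23/6 = -169/6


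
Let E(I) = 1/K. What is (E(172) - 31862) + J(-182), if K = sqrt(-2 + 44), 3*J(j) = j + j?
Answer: -95950/3 + sqrt(42)/42 ≈ -31983.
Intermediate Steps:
J(j) = 2*j/3 (J(j) = (j + j)/3 = (2*j)/3 = 2*j/3)
K = sqrt(42) ≈ 6.4807
E(I) = sqrt(42)/42 (E(I) = 1/(sqrt(42)) = sqrt(42)/42)
(E(172) - 31862) + J(-182) = (sqrt(42)/42 - 31862) + (2/3)*(-182) = (-31862 + sqrt(42)/42) - 364/3 = -95950/3 + sqrt(42)/42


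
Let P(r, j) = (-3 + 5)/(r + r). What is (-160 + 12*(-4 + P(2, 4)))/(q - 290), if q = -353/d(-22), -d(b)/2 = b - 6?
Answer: 11312/16593 ≈ 0.68173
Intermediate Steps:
P(r, j) = 1/r (P(r, j) = 2/((2*r)) = 2*(1/(2*r)) = 1/r)
d(b) = 12 - 2*b (d(b) = -2*(b - 6) = -2*(-6 + b) = 12 - 2*b)
q = -353/56 (q = -353/(12 - 2*(-22)) = -353/(12 + 44) = -353/56 ≈ -6.3036)
(-160 + 12*(-4 + P(2, 4)))/(q - 290) = (-160 + 12*(-4 + 1/2))/(-353/56 - 290) = (-160 + 12*(-4 + ½))/(-16593/56) = (-160 + 12*(-7/2))*(-56/16593) = (-160 - 42)*(-56/16593) = -202*(-56/16593) = 11312/16593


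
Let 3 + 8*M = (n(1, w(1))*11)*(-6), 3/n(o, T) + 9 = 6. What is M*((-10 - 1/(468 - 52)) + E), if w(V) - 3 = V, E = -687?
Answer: -18267039/3328 ≈ -5488.9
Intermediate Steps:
w(V) = 3 + V
n(o, T) = -1 (n(o, T) = 3/(-9 + 6) = 3/(-3) = 3*(-⅓) = -1)
M = 63/8 (M = -3/8 + (-1*11*(-6))/8 = -3/8 + (-11*(-6))/8 = -3/8 + (⅛)*66 = -3/8 + 33/4 = 63/8 ≈ 7.8750)
M*((-10 - 1/(468 - 52)) + E) = 63*((-10 - 1/(468 - 52)) - 687)/8 = 63*((-10 - 1/416) - 687)/8 = 63*(-4161/416 - 687)/8 = (63/8)*(-289953/416) = -18267039/3328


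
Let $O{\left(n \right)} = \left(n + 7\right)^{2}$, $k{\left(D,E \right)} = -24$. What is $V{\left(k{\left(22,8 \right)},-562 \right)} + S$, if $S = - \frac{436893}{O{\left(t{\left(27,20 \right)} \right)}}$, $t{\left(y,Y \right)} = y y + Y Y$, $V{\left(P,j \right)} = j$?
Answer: $- \frac{725695645}{1290496} \approx -562.34$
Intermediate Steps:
$t{\left(y,Y \right)} = Y^{2} + y^{2}$ ($t{\left(y,Y \right)} = y^{2} + Y^{2} = Y^{2} + y^{2}$)
$O{\left(n \right)} = \left(7 + n\right)^{2}$
$S = - \frac{436893}{1290496}$ ($S = - \frac{436893}{\left(7 + \left(20^{2} + 27^{2}\right)\right)^{2}} = - \frac{436893}{\left(7 + \left(400 + 729\right)\right)^{2}} = - \frac{436893}{\left(7 + 1129\right)^{2}} = - \frac{436893}{1136^{2}} = - \frac{436893}{1290496} \approx -0.33855$)
$V{\left(k{\left(22,8 \right)},-562 \right)} + S = -562 - \frac{436893}{1290496} = - \frac{725695645}{1290496}$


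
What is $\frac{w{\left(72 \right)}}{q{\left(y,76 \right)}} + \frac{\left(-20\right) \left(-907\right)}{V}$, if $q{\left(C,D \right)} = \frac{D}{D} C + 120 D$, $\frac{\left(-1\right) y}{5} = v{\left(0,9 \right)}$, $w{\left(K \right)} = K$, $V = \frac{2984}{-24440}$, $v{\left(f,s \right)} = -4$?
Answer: $- \frac{126629437786}{852305} \approx -1.4857 \cdot 10^{5}$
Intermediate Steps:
$V = - \frac{373}{3055}$ ($V = 2984 \left(- \frac{1}{24440}\right) = - \frac{373}{3055} \approx -0.12209$)
$y = 20$ ($y = \left(-5\right) \left(-4\right) = 20$)
$q{\left(C,D \right)} = C + 120 D$ ($q{\left(C,D \right)} = 1 C + 120 D = C + 120 D$)
$\frac{w{\left(72 \right)}}{q{\left(y,76 \right)}} + \frac{\left(-20\right) \left(-907\right)}{V} = \frac{72}{20 + 120 \cdot 76} + \frac{\left(-20\right) \left(-907\right)}{- \frac{373}{3055}} = \frac{72}{20 + 9120} + 18140 \left(- \frac{3055}{373}\right) = \frac{72}{9140} - \frac{55417700}{373} = 72 \cdot \frac{1}{9140} - \frac{55417700}{373} = \frac{18}{2285} - \frac{55417700}{373} = - \frac{126629437786}{852305}$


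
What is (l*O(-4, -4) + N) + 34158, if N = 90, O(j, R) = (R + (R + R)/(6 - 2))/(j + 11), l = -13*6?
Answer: 240204/7 ≈ 34315.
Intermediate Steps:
l = -78
O(j, R) = 3*R/(2*(11 + j)) (O(j, R) = (R + (2*R)/4)/(11 + j) = (R + (2*R)*(1/4))/(11 + j) = (R + R/2)/(11 + j) = (3*R/2)/(11 + j) = 3*R/(2*(11 + j)))
(l*O(-4, -4) + N) + 34158 = (-117*(-4)/(11 - 4) + 90) + 34158 = (-117*(-4)/7 + 90) + 34158 = (-78*(-6/7) + 90) + 34158 = (468/7 + 90) + 34158 = 1098/7 + 34158 = 240204/7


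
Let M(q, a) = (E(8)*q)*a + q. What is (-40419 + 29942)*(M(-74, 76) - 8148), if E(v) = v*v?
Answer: 3857191366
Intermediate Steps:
E(v) = v²
M(q, a) = q + 64*a*q (M(q, a) = (8²*q)*a + q = (64*q)*a + q = 64*a*q + q = q + 64*a*q)
(-40419 + 29942)*(M(-74, 76) - 8148) = (-40419 + 29942)*(-74*(1 + 64*76) - 8148) = -10477*(-74*(1 + 4864) - 8148) = -10477*(-74*4865 - 8148) = -10477*(-360010 - 8148) = -10477*(-368158) = 3857191366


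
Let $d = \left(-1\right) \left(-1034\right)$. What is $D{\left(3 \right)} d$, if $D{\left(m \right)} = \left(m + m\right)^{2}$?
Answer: $37224$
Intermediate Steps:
$D{\left(m \right)} = 4 m^{2}$ ($D{\left(m \right)} = \left(2 m\right)^{2} = 4 m^{2}$)
$d = 1034$
$D{\left(3 \right)} d = 4 \cdot 3^{2} \cdot 1034 = 4 \cdot 9 \cdot 1034 = 36 \cdot 1034 = 37224$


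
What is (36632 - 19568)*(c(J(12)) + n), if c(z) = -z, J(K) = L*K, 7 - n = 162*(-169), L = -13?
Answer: 469959624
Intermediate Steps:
n = 27385 (n = 7 - 162*(-169) = 7 - 1*(-27378) = 7 + 27378 = 27385)
J(K) = -13*K
(36632 - 19568)*(c(J(12)) + n) = (36632 - 19568)*(-(-13)*12 + 27385) = 17064*(-1*(-156) + 27385) = 17064*(156 + 27385) = 17064*27541 = 469959624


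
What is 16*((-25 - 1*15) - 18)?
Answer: -928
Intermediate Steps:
16*((-25 - 1*15) - 18) = 16*((-25 - 15) - 18) = 16*(-40 - 18) = 16*(-58) = -928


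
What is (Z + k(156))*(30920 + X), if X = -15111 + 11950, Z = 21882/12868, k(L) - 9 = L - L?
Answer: 1911123873/6434 ≈ 2.9704e+5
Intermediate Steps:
k(L) = 9 (k(L) = 9 + (L - L) = 9 + 0 = 9)
Z = 10941/6434 (Z = 21882*(1/12868) = 10941/6434 ≈ 1.7005)
X = -3161
(Z + k(156))*(30920 + X) = (10941/6434 + 9)*(30920 - 3161) = (68847/6434)*27759 = 1911123873/6434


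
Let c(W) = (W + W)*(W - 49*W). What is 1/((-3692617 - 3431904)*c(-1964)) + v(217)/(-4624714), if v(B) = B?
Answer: -286246120273617499/6100490506386067594752 ≈ -4.6922e-5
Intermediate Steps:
c(W) = -96*W² (c(W) = (2*W)*(-48*W) = -96*W²)
1/((-3692617 - 3431904)*c(-1964)) + v(217)/(-4624714) = 1/((-3692617 - 3431904)*((-96*(-1964)²))) + 217/(-4624714) = 1/((-7124521)*((-96*3857296))) + 217*(-1/4624714) = -1/7124521/(-370300416) - 217/4624714 = -1/7124521*(-1/370300416) - 217/4624714 = 1/2638213090100736 - 217/4624714 = -286246120273617499/6100490506386067594752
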